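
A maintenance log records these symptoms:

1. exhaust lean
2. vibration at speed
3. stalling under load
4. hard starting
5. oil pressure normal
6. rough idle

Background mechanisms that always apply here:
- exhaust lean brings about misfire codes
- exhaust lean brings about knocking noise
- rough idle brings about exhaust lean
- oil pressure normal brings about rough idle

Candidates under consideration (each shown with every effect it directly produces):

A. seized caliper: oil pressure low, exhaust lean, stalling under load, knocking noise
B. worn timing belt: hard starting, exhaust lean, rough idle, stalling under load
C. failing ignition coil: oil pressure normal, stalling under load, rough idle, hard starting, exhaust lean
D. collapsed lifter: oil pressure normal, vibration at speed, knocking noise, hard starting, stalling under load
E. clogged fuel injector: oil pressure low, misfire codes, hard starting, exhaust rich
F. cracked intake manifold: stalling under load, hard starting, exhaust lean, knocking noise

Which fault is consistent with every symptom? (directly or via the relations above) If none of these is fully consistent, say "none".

For each candidate, compare predicted effects to what was observed:
(A) seized caliper — exhaust lean +; vibration at speed -; stalling under load +; hard starting -; oil pressure normal -; rough idle -
(B) worn timing belt — exhaust lean +; vibration at speed -; stalling under load +; hard starting +; oil pressure normal -; rough idle +
(C) failing ignition coil — exhaust lean +; vibration at speed -; stalling under load +; hard starting +; oil pressure normal +; rough idle +
(D) collapsed lifter — exhaust lean + (via oil pressure normal → rough idle → exhaust lean); vibration at speed +; stalling under load +; hard starting +; oil pressure normal +; rough idle + (via oil pressure normal → rough idle)
(E) clogged fuel injector — fails on exhaust lean, vibration at speed, stalling under load, oil pressure normal, rough idle (predicts exhaust rich, not exhaust lean; predicts oil pressure low, not oil pressure normal)
(F) cracked intake manifold — exhaust lean +; vibration at speed -; stalling under load +; hard starting +; oil pressure normal -; rough idle -
(D) is the only candidate with no mismatches.

D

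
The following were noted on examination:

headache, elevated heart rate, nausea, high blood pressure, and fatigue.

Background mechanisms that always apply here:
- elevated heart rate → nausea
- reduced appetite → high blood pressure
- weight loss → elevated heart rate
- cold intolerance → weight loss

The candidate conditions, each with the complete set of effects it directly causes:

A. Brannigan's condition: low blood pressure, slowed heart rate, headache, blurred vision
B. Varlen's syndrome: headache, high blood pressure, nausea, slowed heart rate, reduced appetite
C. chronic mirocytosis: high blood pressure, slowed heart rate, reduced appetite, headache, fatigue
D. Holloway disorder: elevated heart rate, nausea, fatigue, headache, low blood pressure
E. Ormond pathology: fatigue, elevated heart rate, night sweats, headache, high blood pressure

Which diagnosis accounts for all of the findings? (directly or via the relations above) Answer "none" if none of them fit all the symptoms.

E

For each candidate, compare predicted effects to what was observed:
(A) Brannigan's condition — fails on elevated heart rate, nausea, high blood pressure, fatigue (predicts slowed heart rate, not elevated heart rate; predicts low blood pressure, not high blood pressure)
(B) Varlen's syndrome — fails on elevated heart rate, fatigue (predicts slowed heart rate, not elevated heart rate)
(C) chronic mirocytosis — headache yes; elevated heart rate NO; nausea NO; high blood pressure yes; fatigue yes
(D) Holloway disorder — headache yes; elevated heart rate yes; nausea yes; high blood pressure NO; fatigue yes
(E) Ormond pathology — headache yes; elevated heart rate yes; nausea yes (through elevated heart rate → nausea); high blood pressure yes; fatigue yes
Only (E) is consistent with every observation.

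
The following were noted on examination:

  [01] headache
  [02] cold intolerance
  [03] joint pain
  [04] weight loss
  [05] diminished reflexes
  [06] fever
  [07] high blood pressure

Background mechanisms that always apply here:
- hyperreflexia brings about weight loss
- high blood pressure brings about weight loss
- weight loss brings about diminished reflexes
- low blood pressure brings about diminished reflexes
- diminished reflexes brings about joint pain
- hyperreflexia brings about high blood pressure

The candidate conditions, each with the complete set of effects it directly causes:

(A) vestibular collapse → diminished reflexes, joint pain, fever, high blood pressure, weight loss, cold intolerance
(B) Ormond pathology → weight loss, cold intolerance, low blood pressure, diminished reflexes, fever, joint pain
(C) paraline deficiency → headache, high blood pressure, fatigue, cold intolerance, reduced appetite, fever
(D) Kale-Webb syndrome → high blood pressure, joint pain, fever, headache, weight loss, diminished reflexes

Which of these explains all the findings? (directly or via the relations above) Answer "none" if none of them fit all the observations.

Per-candidate check:
(A) vestibular collapse — does not account for headache
(B) Ormond pathology — headache -; cold intolerance +; joint pain +; weight loss +; diminished reflexes +; fever +; high blood pressure -
(C) paraline deficiency — headache +; cold intolerance +; joint pain + (via high blood pressure → weight loss → diminished reflexes → joint pain); weight loss + (via high blood pressure → weight loss); diminished reflexes + (via high blood pressure → weight loss → diminished reflexes); fever +; high blood pressure +
(D) Kale-Webb syndrome — does not account for cold intolerance
(C) is the only candidate with no mismatches.

C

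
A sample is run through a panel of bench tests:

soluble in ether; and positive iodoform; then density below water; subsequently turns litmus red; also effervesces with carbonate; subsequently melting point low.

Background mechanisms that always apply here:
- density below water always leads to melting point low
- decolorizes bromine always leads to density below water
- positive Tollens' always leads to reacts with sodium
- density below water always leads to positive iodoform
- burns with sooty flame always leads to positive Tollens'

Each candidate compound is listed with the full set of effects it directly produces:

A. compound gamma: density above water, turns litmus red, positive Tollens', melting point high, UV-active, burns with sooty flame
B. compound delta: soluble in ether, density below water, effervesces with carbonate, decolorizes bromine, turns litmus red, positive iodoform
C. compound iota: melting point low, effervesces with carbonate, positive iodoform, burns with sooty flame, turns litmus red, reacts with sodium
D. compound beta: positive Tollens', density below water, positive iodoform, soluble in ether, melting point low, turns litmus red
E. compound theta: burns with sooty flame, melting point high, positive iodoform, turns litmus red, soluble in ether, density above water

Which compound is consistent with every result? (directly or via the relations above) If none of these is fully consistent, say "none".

For each candidate, compare predicted effects to what was observed:
(A) compound gamma — soluble in ether NO; positive iodoform NO; density below water NO; turns litmus red yes; effervesces with carbonate NO; melting point low NO
(B) compound delta — soluble in ether yes; positive iodoform yes; density below water yes; turns litmus red yes; effervesces with carbonate yes; melting point low yes (by density below water → melting point low)
(C) compound iota — does not account for soluble in ether, density below water
(D) compound beta — soluble in ether yes; positive iodoform yes; density below water yes; turns litmus red yes; effervesces with carbonate NO; melting point low yes
(E) compound theta — soluble in ether yes; positive iodoform yes; density below water NO; turns litmus red yes; effervesces with carbonate NO; melting point low NO
Only (B) is consistent with every observation.

B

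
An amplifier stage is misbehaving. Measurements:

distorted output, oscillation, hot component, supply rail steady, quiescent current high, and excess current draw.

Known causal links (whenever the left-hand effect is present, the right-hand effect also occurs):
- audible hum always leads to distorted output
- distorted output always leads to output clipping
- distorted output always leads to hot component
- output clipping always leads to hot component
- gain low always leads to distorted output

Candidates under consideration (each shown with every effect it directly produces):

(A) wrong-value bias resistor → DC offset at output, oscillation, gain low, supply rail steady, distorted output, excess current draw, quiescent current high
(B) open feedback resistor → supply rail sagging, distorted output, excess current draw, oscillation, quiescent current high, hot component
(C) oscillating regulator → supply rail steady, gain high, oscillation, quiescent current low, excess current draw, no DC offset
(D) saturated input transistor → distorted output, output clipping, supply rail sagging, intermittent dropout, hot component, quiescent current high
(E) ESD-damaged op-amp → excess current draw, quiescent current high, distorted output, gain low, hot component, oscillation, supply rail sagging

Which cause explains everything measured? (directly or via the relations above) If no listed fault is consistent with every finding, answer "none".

For each candidate, compare predicted effects to what was observed:
(A) wrong-value bias resistor — accounts for every observation (hot component via distorted output → hot component)
(B) open feedback resistor — distorted output +; oscillation +; hot component +; supply rail steady -; quiescent current high +; excess current draw +
(C) oscillating regulator — fails on distorted output, hot component, quiescent current high (predicts quiescent current low, not quiescent current high)
(D) saturated input transistor — fails on oscillation, supply rail steady, excess current draw (predicts supply rail sagging, not supply rail steady)
(E) ESD-damaged op-amp — distorted output +; oscillation +; hot component +; supply rail steady -; quiescent current high +; excess current draw +
(A) is the only candidate with no mismatches.

A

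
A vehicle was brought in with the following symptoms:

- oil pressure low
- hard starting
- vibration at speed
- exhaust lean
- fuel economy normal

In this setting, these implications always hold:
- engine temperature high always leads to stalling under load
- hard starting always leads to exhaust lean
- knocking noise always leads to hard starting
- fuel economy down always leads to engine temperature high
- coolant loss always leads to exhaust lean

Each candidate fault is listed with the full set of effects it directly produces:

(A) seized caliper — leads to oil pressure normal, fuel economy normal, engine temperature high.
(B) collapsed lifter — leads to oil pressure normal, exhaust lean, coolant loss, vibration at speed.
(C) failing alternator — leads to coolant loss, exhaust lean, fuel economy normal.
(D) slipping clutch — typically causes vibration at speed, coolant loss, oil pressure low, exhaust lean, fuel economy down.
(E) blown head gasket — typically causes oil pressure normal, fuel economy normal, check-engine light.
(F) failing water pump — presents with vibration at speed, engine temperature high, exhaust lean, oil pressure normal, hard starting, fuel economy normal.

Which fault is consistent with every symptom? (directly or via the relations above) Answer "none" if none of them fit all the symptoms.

none

Per-candidate check:
(A) seized caliper — fails on oil pressure low, hard starting, vibration at speed, exhaust lean (predicts oil pressure normal, not oil pressure low)
(B) collapsed lifter — oil pressure low ✗; hard starting ✗; vibration at speed ✓; exhaust lean ✓; fuel economy normal ✗
(C) failing alternator — oil pressure low ✗; hard starting ✗; vibration at speed ✗; exhaust lean ✓; fuel economy normal ✓
(D) slipping clutch — oil pressure low ✓; hard starting ✗; vibration at speed ✓; exhaust lean ✓; fuel economy normal ✗
(E) blown head gasket — fails on oil pressure low, hard starting, vibration at speed, exhaust lean (predicts oil pressure normal, not oil pressure low)
(F) failing water pump — oil pressure low ✗; hard starting ✓; vibration at speed ✓; exhaust lean ✓; fuel economy normal ✓
No candidate is consistent with all observations.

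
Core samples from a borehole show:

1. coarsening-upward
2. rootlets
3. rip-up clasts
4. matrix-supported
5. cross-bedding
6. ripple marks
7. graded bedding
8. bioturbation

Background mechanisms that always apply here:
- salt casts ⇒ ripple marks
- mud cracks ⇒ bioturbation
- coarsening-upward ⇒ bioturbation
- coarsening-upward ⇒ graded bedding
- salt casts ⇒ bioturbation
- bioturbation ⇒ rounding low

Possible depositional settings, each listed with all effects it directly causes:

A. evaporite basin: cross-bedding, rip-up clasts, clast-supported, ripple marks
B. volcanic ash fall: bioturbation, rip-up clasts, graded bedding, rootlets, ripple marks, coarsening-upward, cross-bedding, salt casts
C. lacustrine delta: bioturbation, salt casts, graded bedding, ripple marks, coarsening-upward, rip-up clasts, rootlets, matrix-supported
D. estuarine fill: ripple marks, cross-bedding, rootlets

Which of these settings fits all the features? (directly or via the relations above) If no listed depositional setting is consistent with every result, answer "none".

For each candidate, compare predicted effects to what was observed:
(A) evaporite basin — fails on coarsening-upward, rootlets, matrix-supported, graded bedding, bioturbation (predicts clast-supported, not matrix-supported)
(B) volcanic ash fall — does not account for matrix-supported
(C) lacustrine delta — coarsening-upward ✓; rootlets ✓; rip-up clasts ✓; matrix-supported ✓; cross-bedding ✗; ripple marks ✓; graded bedding ✓; bioturbation ✓
(D) estuarine fill — coarsening-upward ✗; rootlets ✓; rip-up clasts ✗; matrix-supported ✗; cross-bedding ✓; ripple marks ✓; graded bedding ✗; bioturbation ✗
Every candidate fails on at least one observation.

none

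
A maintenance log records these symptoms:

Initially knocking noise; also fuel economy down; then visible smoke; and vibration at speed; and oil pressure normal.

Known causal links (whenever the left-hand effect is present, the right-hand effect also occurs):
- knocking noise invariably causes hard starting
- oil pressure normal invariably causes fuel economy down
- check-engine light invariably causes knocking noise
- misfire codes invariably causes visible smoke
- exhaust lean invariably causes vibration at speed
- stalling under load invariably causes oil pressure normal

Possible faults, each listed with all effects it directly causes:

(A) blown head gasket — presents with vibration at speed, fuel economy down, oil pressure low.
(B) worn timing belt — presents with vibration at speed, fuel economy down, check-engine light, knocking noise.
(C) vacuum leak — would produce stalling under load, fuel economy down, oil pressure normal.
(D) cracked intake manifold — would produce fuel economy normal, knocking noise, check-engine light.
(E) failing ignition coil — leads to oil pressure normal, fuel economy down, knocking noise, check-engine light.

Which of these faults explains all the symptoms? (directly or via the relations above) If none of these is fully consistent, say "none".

none

Checking each candidate against the observations:
(A) blown head gasket — fails on knocking noise, visible smoke, oil pressure normal (predicts oil pressure low, not oil pressure normal)
(B) worn timing belt — does not account for visible smoke, oil pressure normal
(C) vacuum leak — knocking noise ✗; fuel economy down ✓; visible smoke ✗; vibration at speed ✗; oil pressure normal ✓
(D) cracked intake manifold — knocking noise ✓; fuel economy down ✗; visible smoke ✗; vibration at speed ✗; oil pressure normal ✗
(E) failing ignition coil — knocking noise ✓; fuel economy down ✓; visible smoke ✗; vibration at speed ✗; oil pressure normal ✓
Every candidate fails on at least one observation.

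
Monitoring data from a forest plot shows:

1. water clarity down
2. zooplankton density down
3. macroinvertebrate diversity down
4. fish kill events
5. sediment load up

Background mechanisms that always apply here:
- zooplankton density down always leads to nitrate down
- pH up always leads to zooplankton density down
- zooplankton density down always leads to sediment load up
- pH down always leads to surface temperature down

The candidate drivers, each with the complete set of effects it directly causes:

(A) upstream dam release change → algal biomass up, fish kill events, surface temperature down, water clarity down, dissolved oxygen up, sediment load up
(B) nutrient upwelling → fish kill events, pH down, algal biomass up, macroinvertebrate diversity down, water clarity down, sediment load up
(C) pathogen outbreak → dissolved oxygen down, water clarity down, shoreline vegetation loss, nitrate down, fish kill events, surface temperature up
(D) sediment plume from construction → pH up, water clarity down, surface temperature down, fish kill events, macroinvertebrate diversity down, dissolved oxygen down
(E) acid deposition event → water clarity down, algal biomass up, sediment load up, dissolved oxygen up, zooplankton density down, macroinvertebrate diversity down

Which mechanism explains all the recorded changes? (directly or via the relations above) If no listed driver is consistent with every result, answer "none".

D

For each candidate, compare predicted effects to what was observed:
(A) upstream dam release change — water clarity down ✓; zooplankton density down ✗; macroinvertebrate diversity down ✗; fish kill events ✓; sediment load up ✓
(B) nutrient upwelling — does not account for zooplankton density down
(C) pathogen outbreak — water clarity down ✓; zooplankton density down ✗; macroinvertebrate diversity down ✗; fish kill events ✓; sediment load up ✗
(D) sediment plume from construction — accounts for every observation (zooplankton density down via pH up → zooplankton density down)
(E) acid deposition event — does not account for fish kill events
(D) is the only candidate with no mismatches.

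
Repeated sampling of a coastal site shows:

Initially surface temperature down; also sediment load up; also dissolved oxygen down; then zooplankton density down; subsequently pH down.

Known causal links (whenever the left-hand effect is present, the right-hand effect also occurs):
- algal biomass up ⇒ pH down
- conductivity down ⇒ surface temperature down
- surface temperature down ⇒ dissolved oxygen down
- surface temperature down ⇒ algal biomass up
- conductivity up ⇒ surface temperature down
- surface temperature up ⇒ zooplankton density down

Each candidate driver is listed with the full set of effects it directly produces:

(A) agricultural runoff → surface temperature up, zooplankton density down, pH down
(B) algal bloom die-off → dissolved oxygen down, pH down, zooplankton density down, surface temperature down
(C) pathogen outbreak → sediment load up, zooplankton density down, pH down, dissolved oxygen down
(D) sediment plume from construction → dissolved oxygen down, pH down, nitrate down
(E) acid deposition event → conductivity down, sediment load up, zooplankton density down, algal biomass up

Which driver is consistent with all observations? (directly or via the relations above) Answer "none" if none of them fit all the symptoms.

For each candidate, compare predicted effects to what was observed:
(A) agricultural runoff — surface temperature down miss; sediment load up miss; dissolved oxygen down miss; zooplankton density down match; pH down match
(B) algal bloom die-off — does not account for sediment load up
(C) pathogen outbreak — surface temperature down miss; sediment load up match; dissolved oxygen down match; zooplankton density down match; pH down match
(D) sediment plume from construction — does not account for surface temperature down, sediment load up, zooplankton density down
(E) acid deposition event — accounts for every observation (surface temperature down by conductivity down → surface temperature down)
(E) is the only candidate with no mismatches.

E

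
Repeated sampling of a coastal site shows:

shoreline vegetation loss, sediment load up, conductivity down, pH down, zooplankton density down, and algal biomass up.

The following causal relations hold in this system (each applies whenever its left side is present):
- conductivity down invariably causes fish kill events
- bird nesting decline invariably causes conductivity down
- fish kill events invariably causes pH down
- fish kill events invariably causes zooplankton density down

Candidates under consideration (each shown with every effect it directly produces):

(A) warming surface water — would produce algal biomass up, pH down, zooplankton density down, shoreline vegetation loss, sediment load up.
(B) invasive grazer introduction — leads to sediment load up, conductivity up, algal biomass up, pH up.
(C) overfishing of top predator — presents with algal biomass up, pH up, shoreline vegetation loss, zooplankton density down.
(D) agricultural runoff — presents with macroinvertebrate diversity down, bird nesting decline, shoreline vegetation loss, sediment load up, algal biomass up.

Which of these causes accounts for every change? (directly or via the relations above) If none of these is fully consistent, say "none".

D

Per-candidate check:
(A) warming surface water — shoreline vegetation loss yes; sediment load up yes; conductivity down NO; pH down yes; zooplankton density down yes; algal biomass up yes
(B) invasive grazer introduction — fails on shoreline vegetation loss, conductivity down, pH down, zooplankton density down (predicts conductivity up, not conductivity down; predicts pH up, not pH down)
(C) overfishing of top predator — shoreline vegetation loss yes; sediment load up NO; conductivity down NO; pH down NO; zooplankton density down yes; algal biomass up yes
(D) agricultural runoff — shoreline vegetation loss yes; sediment load up yes; conductivity down yes (through bird nesting decline → conductivity down); pH down yes (through bird nesting decline → conductivity down → fish kill events → pH down); zooplankton density down yes (through bird nesting decline → conductivity down → fish kill events → zooplankton density down); algal biomass up yes
(D) is the only candidate with no mismatches.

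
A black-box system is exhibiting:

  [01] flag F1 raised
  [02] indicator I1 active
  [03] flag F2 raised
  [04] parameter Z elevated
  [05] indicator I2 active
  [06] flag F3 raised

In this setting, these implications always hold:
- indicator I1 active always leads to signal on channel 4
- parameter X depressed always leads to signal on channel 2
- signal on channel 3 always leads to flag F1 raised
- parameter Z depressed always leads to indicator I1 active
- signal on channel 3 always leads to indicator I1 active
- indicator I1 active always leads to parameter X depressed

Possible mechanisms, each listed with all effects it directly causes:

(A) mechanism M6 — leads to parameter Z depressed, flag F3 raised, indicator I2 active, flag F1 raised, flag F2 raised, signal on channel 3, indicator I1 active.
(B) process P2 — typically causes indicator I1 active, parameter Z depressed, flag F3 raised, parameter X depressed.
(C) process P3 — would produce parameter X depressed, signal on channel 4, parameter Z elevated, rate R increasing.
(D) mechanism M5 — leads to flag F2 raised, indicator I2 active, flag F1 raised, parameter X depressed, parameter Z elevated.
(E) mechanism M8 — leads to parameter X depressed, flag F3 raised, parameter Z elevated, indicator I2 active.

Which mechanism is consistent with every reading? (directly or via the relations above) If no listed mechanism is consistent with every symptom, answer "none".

none

Testing each hypothesis:
(A) mechanism M6 — fails on parameter Z elevated (predicts parameter Z depressed, not parameter Z elevated)
(B) process P2 — flag F1 raised -; indicator I1 active +; flag F2 raised -; parameter Z elevated -; indicator I2 active -; flag F3 raised +
(C) process P3 — does not account for flag F1 raised, indicator I1 active, flag F2 raised, indicator I2 active, flag F3 raised
(D) mechanism M5 — flag F1 raised +; indicator I1 active -; flag F2 raised +; parameter Z elevated +; indicator I2 active +; flag F3 raised -
(E) mechanism M8 — does not account for flag F1 raised, indicator I1 active, flag F2 raised
Every candidate fails on at least one observation.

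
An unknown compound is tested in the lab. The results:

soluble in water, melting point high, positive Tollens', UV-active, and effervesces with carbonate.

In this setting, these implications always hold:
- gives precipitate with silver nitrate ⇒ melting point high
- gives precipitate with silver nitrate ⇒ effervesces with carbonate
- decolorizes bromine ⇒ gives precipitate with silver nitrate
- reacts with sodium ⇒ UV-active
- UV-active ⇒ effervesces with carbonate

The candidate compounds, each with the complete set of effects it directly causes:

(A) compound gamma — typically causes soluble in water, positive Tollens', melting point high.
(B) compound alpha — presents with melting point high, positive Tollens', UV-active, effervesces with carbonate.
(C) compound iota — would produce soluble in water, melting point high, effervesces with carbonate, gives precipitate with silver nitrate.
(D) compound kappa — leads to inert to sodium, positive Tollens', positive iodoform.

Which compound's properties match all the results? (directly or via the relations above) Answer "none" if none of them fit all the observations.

Testing each hypothesis:
(A) compound gamma — does not account for UV-active, effervesces with carbonate
(B) compound alpha — does not account for soluble in water
(C) compound iota — soluble in water ✓; melting point high ✓; positive Tollens' ✗; UV-active ✗; effervesces with carbonate ✓
(D) compound kappa — does not account for soluble in water, melting point high, UV-active, effervesces with carbonate
No candidate is consistent with all observations.

none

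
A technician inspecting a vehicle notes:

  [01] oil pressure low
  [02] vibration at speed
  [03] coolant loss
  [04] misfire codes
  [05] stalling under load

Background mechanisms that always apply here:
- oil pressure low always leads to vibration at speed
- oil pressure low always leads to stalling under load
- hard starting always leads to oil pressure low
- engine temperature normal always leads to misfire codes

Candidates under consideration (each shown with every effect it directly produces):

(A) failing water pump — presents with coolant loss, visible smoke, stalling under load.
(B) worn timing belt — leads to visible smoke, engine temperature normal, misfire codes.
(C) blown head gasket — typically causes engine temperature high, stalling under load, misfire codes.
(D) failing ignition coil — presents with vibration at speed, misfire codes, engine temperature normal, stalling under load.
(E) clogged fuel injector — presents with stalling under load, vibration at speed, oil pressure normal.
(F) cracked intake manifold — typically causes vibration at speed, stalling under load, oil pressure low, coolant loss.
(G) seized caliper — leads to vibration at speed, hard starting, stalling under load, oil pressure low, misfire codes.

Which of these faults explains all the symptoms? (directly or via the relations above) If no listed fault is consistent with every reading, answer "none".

For each candidate, compare predicted effects to what was observed:
(A) failing water pump — does not account for oil pressure low, vibration at speed, misfire codes
(B) worn timing belt — oil pressure low miss; vibration at speed miss; coolant loss miss; misfire codes match; stalling under load miss
(C) blown head gasket — oil pressure low miss; vibration at speed miss; coolant loss miss; misfire codes match; stalling under load match
(D) failing ignition coil — does not account for oil pressure low, coolant loss
(E) clogged fuel injector — oil pressure low miss; vibration at speed match; coolant loss miss; misfire codes miss; stalling under load match
(F) cracked intake manifold — oil pressure low match; vibration at speed match; coolant loss match; misfire codes miss; stalling under load match
(G) seized caliper — does not account for coolant loss
Every candidate fails on at least one observation.

none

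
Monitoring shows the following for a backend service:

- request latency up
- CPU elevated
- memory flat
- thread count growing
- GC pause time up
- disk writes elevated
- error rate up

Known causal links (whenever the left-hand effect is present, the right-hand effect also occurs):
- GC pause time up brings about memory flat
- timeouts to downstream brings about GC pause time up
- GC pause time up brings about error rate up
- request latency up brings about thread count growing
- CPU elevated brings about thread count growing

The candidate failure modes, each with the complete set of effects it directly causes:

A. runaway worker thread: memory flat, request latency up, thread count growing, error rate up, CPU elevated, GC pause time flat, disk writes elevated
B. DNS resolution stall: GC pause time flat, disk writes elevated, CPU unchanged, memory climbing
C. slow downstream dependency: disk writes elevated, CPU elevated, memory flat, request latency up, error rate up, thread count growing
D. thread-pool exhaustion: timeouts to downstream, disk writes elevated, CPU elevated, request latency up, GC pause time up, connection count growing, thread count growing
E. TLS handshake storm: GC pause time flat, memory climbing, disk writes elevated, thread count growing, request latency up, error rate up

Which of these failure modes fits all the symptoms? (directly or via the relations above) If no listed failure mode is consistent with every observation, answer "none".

D

Per-candidate check:
(A) runaway worker thread — fails on GC pause time up (predicts GC pause time flat, not GC pause time up)
(B) DNS resolution stall — fails on request latency up, CPU elevated, memory flat, thread count growing, GC pause time up, error rate up (predicts CPU unchanged, not CPU elevated; predicts memory climbing, not memory flat; predicts GC pause time flat, not GC pause time up)
(C) slow downstream dependency — request latency up +; CPU elevated +; memory flat +; thread count growing +; GC pause time up -; disk writes elevated +; error rate up +
(D) thread-pool exhaustion — request latency up +; CPU elevated +; memory flat + (through GC pause time up → memory flat); thread count growing +; GC pause time up +; disk writes elevated +; error rate up + (through GC pause time up → error rate up)
(E) TLS handshake storm — request latency up +; CPU elevated -; memory flat -; thread count growing +; GC pause time up -; disk writes elevated +; error rate up +
Only (D) is consistent with every observation.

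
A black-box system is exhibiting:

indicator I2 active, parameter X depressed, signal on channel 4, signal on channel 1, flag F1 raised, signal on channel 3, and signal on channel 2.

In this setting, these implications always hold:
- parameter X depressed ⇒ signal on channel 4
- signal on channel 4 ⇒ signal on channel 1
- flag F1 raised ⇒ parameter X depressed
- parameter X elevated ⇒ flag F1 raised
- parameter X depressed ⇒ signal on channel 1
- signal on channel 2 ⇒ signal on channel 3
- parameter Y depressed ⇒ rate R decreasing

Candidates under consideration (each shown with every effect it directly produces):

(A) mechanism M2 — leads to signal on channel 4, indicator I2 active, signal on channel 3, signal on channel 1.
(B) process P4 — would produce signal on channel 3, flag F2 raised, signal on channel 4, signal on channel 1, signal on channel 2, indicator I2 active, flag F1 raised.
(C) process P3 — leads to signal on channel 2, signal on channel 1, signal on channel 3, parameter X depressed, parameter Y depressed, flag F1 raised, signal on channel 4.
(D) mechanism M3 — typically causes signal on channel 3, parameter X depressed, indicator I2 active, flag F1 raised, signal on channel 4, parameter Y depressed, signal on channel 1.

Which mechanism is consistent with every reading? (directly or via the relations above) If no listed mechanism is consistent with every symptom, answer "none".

B

Per-candidate check:
(A) mechanism M2 — indicator I2 active match; parameter X depressed miss; signal on channel 4 match; signal on channel 1 match; flag F1 raised miss; signal on channel 3 match; signal on channel 2 miss
(B) process P4 — indicator I2 active match; parameter X depressed match (via flag F1 raised → parameter X depressed); signal on channel 4 match; signal on channel 1 match; flag F1 raised match; signal on channel 3 match; signal on channel 2 match
(C) process P3 — does not account for indicator I2 active
(D) mechanism M3 — does not account for signal on channel 2
(B) alone accounts for all the evidence.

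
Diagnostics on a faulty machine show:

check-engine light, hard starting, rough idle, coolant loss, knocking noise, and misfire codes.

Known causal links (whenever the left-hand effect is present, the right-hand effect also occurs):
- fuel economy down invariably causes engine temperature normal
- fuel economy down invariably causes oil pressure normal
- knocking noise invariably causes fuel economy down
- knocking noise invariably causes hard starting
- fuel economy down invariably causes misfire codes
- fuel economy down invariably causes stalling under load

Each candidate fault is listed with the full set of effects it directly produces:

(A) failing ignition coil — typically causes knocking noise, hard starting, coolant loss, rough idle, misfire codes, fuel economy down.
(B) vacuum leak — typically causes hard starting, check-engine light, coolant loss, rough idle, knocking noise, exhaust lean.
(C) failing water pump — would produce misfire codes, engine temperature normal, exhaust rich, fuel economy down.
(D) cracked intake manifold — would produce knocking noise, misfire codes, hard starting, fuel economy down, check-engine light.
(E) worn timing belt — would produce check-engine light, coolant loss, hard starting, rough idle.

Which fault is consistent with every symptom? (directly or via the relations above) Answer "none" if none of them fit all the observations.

B

For each candidate, compare predicted effects to what was observed:
(A) failing ignition coil — does not account for check-engine light
(B) vacuum leak — check-engine light match; hard starting match; rough idle match; coolant loss match; knocking noise match; misfire codes match (through knocking noise → fuel economy down → misfire codes)
(C) failing water pump — check-engine light miss; hard starting miss; rough idle miss; coolant loss miss; knocking noise miss; misfire codes match
(D) cracked intake manifold — check-engine light match; hard starting match; rough idle miss; coolant loss miss; knocking noise match; misfire codes match
(E) worn timing belt — check-engine light match; hard starting match; rough idle match; coolant loss match; knocking noise miss; misfire codes miss
(B) is the only candidate with no mismatches.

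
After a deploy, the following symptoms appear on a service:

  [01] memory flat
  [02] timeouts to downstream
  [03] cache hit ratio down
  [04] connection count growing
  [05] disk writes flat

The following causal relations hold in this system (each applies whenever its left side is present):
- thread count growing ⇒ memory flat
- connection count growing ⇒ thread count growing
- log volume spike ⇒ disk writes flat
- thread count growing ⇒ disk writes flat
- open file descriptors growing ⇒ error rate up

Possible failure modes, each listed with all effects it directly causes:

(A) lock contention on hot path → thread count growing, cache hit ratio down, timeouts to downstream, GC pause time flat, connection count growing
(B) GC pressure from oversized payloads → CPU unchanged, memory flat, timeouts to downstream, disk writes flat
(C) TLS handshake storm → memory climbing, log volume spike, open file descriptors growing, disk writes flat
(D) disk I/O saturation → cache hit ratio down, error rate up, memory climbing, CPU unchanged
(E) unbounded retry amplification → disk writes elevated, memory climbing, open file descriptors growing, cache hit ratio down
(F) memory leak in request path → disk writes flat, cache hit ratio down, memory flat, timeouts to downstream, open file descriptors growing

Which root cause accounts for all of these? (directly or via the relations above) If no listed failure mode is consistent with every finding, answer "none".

Per-candidate check:
(A) lock contention on hot path — memory flat + (through thread count growing → memory flat); timeouts to downstream +; cache hit ratio down +; connection count growing +; disk writes flat + (through thread count growing → disk writes flat)
(B) GC pressure from oversized payloads — memory flat +; timeouts to downstream +; cache hit ratio down -; connection count growing -; disk writes flat +
(C) TLS handshake storm — fails on memory flat, timeouts to downstream, cache hit ratio down, connection count growing (predicts memory climbing, not memory flat)
(D) disk I/O saturation — fails on memory flat, timeouts to downstream, connection count growing, disk writes flat (predicts memory climbing, not memory flat)
(E) unbounded retry amplification — fails on memory flat, timeouts to downstream, connection count growing, disk writes flat (predicts memory climbing, not memory flat; predicts disk writes elevated, not disk writes flat)
(F) memory leak in request path — does not account for connection count growing
Only (A) is consistent with every observation.

A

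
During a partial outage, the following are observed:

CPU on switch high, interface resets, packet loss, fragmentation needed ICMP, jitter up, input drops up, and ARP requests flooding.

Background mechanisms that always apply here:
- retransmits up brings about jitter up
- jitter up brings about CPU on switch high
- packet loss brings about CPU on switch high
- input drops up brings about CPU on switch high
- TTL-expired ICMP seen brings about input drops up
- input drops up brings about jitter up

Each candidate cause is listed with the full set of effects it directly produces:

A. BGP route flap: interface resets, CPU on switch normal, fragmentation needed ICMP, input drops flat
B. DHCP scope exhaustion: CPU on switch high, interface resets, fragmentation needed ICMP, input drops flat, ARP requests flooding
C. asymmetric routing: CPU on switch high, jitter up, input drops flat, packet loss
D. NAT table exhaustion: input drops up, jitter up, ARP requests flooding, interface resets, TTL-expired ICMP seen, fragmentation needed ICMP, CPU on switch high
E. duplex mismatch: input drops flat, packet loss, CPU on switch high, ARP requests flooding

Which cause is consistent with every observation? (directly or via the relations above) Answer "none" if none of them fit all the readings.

none

Testing each hypothesis:
(A) BGP route flap — fails on CPU on switch high, packet loss, jitter up, input drops up, ARP requests flooding (predicts CPU on switch normal, not CPU on switch high; predicts input drops flat, not input drops up)
(B) DHCP scope exhaustion — fails on packet loss, jitter up, input drops up (predicts input drops flat, not input drops up)
(C) asymmetric routing — CPU on switch high match; interface resets miss; packet loss match; fragmentation needed ICMP miss; jitter up match; input drops up miss; ARP requests flooding miss
(D) NAT table exhaustion — CPU on switch high match; interface resets match; packet loss miss; fragmentation needed ICMP match; jitter up match; input drops up match; ARP requests flooding match
(E) duplex mismatch — CPU on switch high match; interface resets miss; packet loss match; fragmentation needed ICMP miss; jitter up miss; input drops up miss; ARP requests flooding match
None of the listed candidates fits everything.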